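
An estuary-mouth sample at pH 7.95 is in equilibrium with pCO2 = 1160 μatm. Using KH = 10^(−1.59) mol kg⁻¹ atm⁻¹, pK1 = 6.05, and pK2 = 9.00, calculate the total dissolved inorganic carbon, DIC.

[CO2*] = KH · pCO2 = 10^(−1.59) × 1160×10^-6 = 2.982×10^-5 mol/kg
α₀ = 1/(1 + K1/[H⁺] + K1K2/[H⁺]²) = 1/(1 + 10^+1.90 + 10^+0.85) = 0.01143
DIC = [CO2*]/α₀ = 2.982×10^-5 / 0.01143 = 2.61 mmol/kg

DIC = 2.61 mmol/kg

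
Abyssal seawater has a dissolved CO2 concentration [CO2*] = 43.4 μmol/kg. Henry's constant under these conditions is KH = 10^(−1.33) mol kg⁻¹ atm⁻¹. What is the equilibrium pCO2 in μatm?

pCO2 = 928 μatm

KH = 10^(−1.33) = 4.677×10^-2 mol kg⁻¹ atm⁻¹
pCO2 = [CO2*]/KH = 43.4×10^-6 / 4.677×10^-2 = 9.28×10^-4 atm = 928 μatm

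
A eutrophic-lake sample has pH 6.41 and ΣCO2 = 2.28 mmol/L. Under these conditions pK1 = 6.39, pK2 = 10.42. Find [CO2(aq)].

α₀ = 1 / (1 + K1/[H⁺] + K1K2/[H⁺]²) = 1 / (1 + 10^+0.02 + 10^-3.99)
   = 1 / (1 + 1.0471 + 0.00010233) = 1/2.0472 = 0.4885
[CO2*] = α₀ × DIC = 0.4885 × 2.28 = 1.11 mmol/L

[CO2*] = 1.11 mmol/L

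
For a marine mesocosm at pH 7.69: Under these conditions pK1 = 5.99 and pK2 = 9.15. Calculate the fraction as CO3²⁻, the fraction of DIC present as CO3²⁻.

α₂ = 1 / (1 + [H⁺]/K2 + [H⁺]²/(K1K2)) = 1 / (1 + 10^+1.46 + 10^-0.24)
   = 1 / (1 + 28.840 + 0.57544) = 1/30.416 = 0.03288

α₂ = 0.0329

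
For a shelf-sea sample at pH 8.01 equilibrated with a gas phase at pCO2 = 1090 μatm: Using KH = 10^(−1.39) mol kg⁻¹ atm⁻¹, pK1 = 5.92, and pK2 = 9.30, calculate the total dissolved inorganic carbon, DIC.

DIC = 5.79 mmol/kg

[CO2*] = KH · pCO2 = 10^(−1.39) × 1090×10^-6 = 4.440×10^-5 mol/kg
α₀ = 1/(1 + K1/[H⁺] + K1K2/[H⁺]²) = 1/(1 + 10^+2.09 + 10^+0.80) = 0.007672
DIC = [CO2*]/α₀ = 4.440×10^-5 / 0.007672 = 5.79 mmol/kg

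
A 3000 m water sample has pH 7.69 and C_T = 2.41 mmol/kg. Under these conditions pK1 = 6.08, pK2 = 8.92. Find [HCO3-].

[HCO3⁻] = 2.22 mmol/kg

α₁ = 1 / (1 + [H⁺]/K1 + K2/[H⁺]) = 1 / (1 + 10^-1.61 + 10^-1.23)
   = 1 / (1 + 0.024547 + 0.058884) = 1/1.0834 = 0.9230
[HCO3⁻] = α₁ × DIC = 0.9230 × 2.41 = 2.22 mmol/kg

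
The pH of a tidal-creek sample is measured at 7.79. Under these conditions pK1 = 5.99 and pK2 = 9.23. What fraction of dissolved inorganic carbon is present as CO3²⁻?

α₂ = 0.0345

α₂ = 1 / (1 + [H⁺]/K2 + [H⁺]²/(K1K2)) = 1 / (1 + 10^+1.44 + 10^-0.36)
   = 1 / (1 + 27.542 + 0.43652) = 1/28.979 = 0.03451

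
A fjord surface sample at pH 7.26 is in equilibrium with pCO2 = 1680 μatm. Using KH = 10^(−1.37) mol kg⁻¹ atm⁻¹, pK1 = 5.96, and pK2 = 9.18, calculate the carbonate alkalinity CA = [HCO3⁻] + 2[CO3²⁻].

CA = 1.46 mmol/kg

[CO2*] = KH · pCO2 = 10^(−1.37) × 1680×10^-6 = 7.167×10^-5 mol/kg
α₀ = 1/(1 + K1/[H⁺] + K1K2/[H⁺]²) = 1/(1 + 10^+1.30 + 10^-0.62) = 0.04719
DIC = [CO2*]/α₀ = 7.167×10^-5 / 0.04719 = 1.519 mmol/kg
CA = (α₁ + 2α₂)·DIC = (0.9415 + 2×0.01132) × 1.519 = 1.46 mmol/kg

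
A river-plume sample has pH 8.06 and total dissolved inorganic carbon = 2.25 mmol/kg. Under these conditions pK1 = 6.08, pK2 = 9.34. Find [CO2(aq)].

[CO2*] = 0.0222 mmol/kg

α₀ = 1 / (1 + K1/[H⁺] + K1K2/[H⁺]²) = 1 / (1 + 10^+1.98 + 10^+0.70)
   = 1 / (1 + 95.499 + 5.0119) = 1/101.51 = 0.009851
[CO2*] = α₀ × DIC = 0.009851 × 2.25 = 0.0222 mmol/kg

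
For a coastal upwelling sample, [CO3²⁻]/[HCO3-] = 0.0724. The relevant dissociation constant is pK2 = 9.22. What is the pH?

From K2 = [H⁺][CO3²⁻]/[HCO3-]:  pH = pK2 + log₁₀([CO3²⁻]/[HCO3-])
log₁₀(0.0724) = -1.140
pH = 9.22 + (-1.140) = 8.08

pH = 8.08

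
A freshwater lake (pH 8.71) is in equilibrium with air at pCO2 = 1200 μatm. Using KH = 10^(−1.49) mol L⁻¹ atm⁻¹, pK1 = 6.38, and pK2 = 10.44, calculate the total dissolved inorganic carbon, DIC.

[CO2*] = KH · pCO2 = 10^(−1.49) × 1200×10^-6 = 3.883×10^-5 mol/L
α₀ = 1/(1 + K1/[H⁺] + K1K2/[H⁺]²) = 1/(1 + 10^+2.33 + 10^+0.60) = 0.004571
DIC = [CO2*]/α₀ = 3.883×10^-5 / 0.004571 = 8.50 mmol/L

DIC = 8.50 mmol/L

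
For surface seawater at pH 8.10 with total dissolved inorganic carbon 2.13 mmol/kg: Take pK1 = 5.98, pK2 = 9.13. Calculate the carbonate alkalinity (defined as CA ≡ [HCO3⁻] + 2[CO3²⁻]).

CA = 2.30 mmol/kg

CA = [HCO3⁻] + 2[CO3²⁻] = (α₁ + 2α₂)·DIC
At pH 8.10: [H⁺]/K1 = 10^-2.12 = 0.0075858, K2/[H⁺] = 10^-1.03 = 0.093325
α₁ = 1/(1 + 0.0075858 + 0.093325) = 1/1.1009 = 0.9083; α₂ = α₁·K2/[H⁺] = 0.08477
α₁ + 2α₂ = 1.0779
CA = 1.0779 × 2.13 = 2.30 mmol/kg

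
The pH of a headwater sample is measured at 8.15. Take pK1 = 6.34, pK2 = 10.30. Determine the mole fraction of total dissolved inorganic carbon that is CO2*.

α₀ = 1 / (1 + K1/[H⁺] + K1K2/[H⁺]²) = 1 / (1 + 10^+1.81 + 10^-0.34)
   = 1 / (1 + 64.565 + 0.45709) = 1/66.023 = 0.01515

α₀ = 0.0151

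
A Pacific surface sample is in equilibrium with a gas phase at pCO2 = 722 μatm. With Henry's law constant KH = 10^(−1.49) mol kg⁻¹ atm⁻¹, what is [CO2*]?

[CO2*] = 23.4 μmol/kg

KH = 10^(−1.49) = 3.236×10^-2 mol kg⁻¹ atm⁻¹
[CO2*] = KH · pCO2 = 3.236×10^-2 × 722×10^-6 atm = 2.34×10^-5 mol/kg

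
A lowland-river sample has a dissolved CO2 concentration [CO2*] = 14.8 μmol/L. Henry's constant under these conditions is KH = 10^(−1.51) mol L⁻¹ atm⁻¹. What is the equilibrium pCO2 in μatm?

pCO2 = 479 μatm

KH = 10^(−1.51) = 3.090×10^-2 mol L⁻¹ atm⁻¹
pCO2 = [CO2*]/KH = 14.8×10^-6 / 3.090×10^-2 = 4.79×10^-4 atm = 479 μatm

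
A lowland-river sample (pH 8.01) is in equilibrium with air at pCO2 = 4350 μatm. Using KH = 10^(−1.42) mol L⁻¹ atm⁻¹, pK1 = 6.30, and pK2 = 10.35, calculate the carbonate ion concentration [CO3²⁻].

[CO3²⁻] = 0.0388 mmol/L

[CO2*] = KH · pCO2 = 10^(−1.42) × 4350×10^-6 = 1.654×10^-4 mol/L
α₀ = 1/(1 + K1/[H⁺] + K1K2/[H⁺]²) = 1/(1 + 10^+1.71 + 10^-0.63) = 0.01904
DIC = [CO2*]/α₀ = 1.654×10^-4 / 0.01904 = 8.686 mmol/L
[CO3²⁻] = α₂·DIC; α₂ = 0.004463, so [CO3²⁻] = 0.004463 × 8.686 = 0.0388 mmol/L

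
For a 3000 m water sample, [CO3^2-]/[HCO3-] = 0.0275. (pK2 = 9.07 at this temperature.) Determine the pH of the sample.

pH = 7.51

From K2 = [H⁺][CO3^2-]/[HCO3-]:  pH = pK2 + log₁₀([CO3^2-]/[HCO3-])
log₁₀(0.0275) = -1.561
pH = 9.07 + (-1.561) = 7.51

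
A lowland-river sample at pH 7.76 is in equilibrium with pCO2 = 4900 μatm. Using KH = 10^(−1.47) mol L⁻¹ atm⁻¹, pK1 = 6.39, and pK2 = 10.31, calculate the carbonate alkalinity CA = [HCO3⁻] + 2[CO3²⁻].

[CO2*] = KH · pCO2 = 10^(−1.47) × 4900×10^-6 = 1.660×10^-4 mol/L
α₀ = 1/(1 + K1/[H⁺] + K1K2/[H⁺]²) = 1/(1 + 10^+1.37 + 10^-1.18) = 0.04080
DIC = [CO2*]/α₀ = 1.660×10^-4 / 0.04080 = 4.069 mmol/L
CA = (α₁ + 2α₂)·DIC = (0.9565 + 2×0.002696) × 4.069 = 3.91 mmol/L

CA = 3.91 mmol/L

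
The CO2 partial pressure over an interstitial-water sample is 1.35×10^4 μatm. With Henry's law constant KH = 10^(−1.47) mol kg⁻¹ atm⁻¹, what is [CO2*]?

[CO2*] = 457 μmol/kg

KH = 10^(−1.47) = 3.388×10^-2 mol kg⁻¹ atm⁻¹
[CO2*] = KH · pCO2 = 3.388×10^-2 × 1.35×10^4×10^-6 atm = 4.57×10^-4 mol/kg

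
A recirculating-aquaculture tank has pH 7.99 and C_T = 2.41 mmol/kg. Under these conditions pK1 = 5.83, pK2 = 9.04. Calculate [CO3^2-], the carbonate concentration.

α₂ = 1 / (1 + [H⁺]/K2 + [H⁺]²/(K1K2)) = 1 / (1 + 10^+1.05 + 10^-1.11)
   = 1 / (1 + 11.220 + 0.077625) = 1/12.298 = 0.08132
[CO3²⁻] = α₂ × DIC = 0.08132 × 2.41 = 0.196 mmol/kg

[CO3²⁻] = 0.196 mmol/kg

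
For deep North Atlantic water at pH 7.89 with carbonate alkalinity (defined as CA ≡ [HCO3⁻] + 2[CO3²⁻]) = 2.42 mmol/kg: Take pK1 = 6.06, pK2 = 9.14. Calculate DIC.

CA = [HCO3⁻] + 2[CO3²⁻] = (α₁ + 2α₂)·DIC
At pH 7.89: [H⁺]/K1 = 10^-1.83 = 0.014791, K2/[H⁺] = 10^-1.25 = 0.056234
α₁ = 1/(1 + 0.014791 + 0.056234) = 1/1.0710 = 0.9337; α₂ = α₁·K2/[H⁺] = 0.05250
α₁ + 2α₂ = 1.0387
DIC = CA / (α₁ + 2α₂) = 2.42 / 1.0387 = 2.33 mmol/kg

DIC = 2.33 mmol/kg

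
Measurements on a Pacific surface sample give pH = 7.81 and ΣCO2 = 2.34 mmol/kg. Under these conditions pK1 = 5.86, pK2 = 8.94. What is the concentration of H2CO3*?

[CO2*] = 0.0242 mmol/kg

α₀ = 1 / (1 + K1/[H⁺] + K1K2/[H⁺]²) = 1 / (1 + 10^+1.95 + 10^+0.82)
   = 1 / (1 + 89.125 + 6.6069) = 1/96.732 = 0.01034
[CO2*] = α₀ × DIC = 0.01034 × 2.34 = 0.0242 mmol/kg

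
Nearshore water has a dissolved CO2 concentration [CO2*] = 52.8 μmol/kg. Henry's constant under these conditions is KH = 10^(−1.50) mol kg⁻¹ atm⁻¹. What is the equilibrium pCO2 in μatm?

KH = 10^(−1.50) = 3.162×10^-2 mol kg⁻¹ atm⁻¹
pCO2 = [CO2*]/KH = 52.8×10^-6 / 3.162×10^-2 = 1.67×10^-3 atm = 1670 μatm

pCO2 = 1670 μatm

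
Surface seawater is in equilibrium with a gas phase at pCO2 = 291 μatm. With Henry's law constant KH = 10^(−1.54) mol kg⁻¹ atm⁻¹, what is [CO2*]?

KH = 10^(−1.54) = 2.884×10^-2 mol kg⁻¹ atm⁻¹
[CO2*] = KH · pCO2 = 2.884×10^-2 × 291×10^-6 atm = 8.39×10^-6 mol/kg

[CO2*] = 8.39 μmol/kg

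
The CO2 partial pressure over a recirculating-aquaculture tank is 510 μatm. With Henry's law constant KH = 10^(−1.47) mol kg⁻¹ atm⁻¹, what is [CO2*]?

[CO2*] = 17.3 μmol/kg

KH = 10^(−1.47) = 3.388×10^-2 mol kg⁻¹ atm⁻¹
[CO2*] = KH · pCO2 = 3.388×10^-2 × 510×10^-6 atm = 1.73×10^-5 mol/kg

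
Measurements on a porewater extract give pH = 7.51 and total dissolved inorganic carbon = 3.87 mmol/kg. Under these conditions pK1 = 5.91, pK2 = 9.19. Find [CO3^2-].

[CO3²⁻] = 0.0773 mmol/kg

α₂ = 1 / (1 + [H⁺]/K2 + [H⁺]²/(K1K2)) = 1 / (1 + 10^+1.68 + 10^+0.08)
   = 1 / (1 + 47.863 + 1.2023) = 1/50.065 = 0.01997
[CO3²⁻] = α₂ × DIC = 0.01997 × 3.87 = 0.0773 mmol/kg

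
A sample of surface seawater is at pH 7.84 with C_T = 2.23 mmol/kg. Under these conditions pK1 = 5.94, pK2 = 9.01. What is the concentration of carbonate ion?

[CO3²⁻] = 0.140 mmol/kg

α₂ = 1 / (1 + [H⁺]/K2 + [H⁺]²/(K1K2)) = 1 / (1 + 10^+1.17 + 10^-0.73)
   = 1 / (1 + 14.791 + 0.18621) = 1/15.977 = 0.06259
[CO3²⁻] = α₂ × DIC = 0.06259 × 2.23 = 0.140 mmol/kg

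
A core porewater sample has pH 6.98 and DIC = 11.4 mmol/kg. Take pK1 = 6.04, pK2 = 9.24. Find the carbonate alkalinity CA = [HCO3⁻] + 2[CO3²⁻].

CA = [HCO3⁻] + 2[CO3²⁻] = (α₁ + 2α₂)·DIC
At pH 6.98: [H⁺]/K1 = 10^-0.94 = 0.11482, K2/[H⁺] = 10^-2.26 = 0.0054954
α₁ = 1/(1 + 0.11482 + 0.0054954) = 1/1.1203 = 0.8926; α₂ = α₁·K2/[H⁺] = 0.004905
α₁ + 2α₂ = 0.9024
CA = 0.9024 × 11.4 = 10.3 mmol/kg

CA = 10.3 mmol/kg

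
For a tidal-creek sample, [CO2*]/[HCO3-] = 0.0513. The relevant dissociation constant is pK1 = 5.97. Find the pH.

From K1 = [H⁺][HCO3-]/[CO2*]:  pH = pK1 − log₁₀([CO2*]/[HCO3-])
log₁₀(0.0513) = -1.290
pH = 5.97 − (-1.290) = 7.26

pH = 7.26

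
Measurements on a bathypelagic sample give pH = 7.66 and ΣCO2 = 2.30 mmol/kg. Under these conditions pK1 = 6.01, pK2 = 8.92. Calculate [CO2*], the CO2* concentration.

[CO2*] = 0.0478 mmol/kg

α₀ = 1 / (1 + K1/[H⁺] + K1K2/[H⁺]²) = 1 / (1 + 10^+1.65 + 10^+0.39)
   = 1 / (1 + 44.668 + 2.4547) = 1/48.123 = 0.02078
[CO2*] = α₀ × DIC = 0.02078 × 2.30 = 0.0478 mmol/kg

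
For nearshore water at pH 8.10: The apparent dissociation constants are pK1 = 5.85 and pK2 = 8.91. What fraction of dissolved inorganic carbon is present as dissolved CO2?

α₀ = 0.00485

α₀ = 1 / (1 + K1/[H⁺] + K1K2/[H⁺]²) = 1 / (1 + 10^+2.25 + 10^+1.44)
   = 1 / (1 + 177.83 + 27.542) = 1/206.37 = 0.004846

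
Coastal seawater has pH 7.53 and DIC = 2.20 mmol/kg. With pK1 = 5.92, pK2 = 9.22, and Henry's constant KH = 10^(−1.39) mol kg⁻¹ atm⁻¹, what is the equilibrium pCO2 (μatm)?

pCO2 = 1270 μatm

α₀ = 1 / (1 + K1/[H⁺] + K1K2/[H⁺]²) = 1 / (1 + 10^+1.61 + 10^-0.08)
   = 1 / (1 + 40.738 + 0.83176) = 1/42.570 = 0.02349
[CO2*] = α₀ × DIC = 0.02349 × 2.20 = 0.05168 mmol/kg
pCO2 = [CO2*]/KH = 5.168×10^-5 / 4.074×10^-2 = 1270 μatm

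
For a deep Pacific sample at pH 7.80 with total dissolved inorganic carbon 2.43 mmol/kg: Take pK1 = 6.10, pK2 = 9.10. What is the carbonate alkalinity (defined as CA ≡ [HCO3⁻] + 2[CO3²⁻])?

CA = 2.50 mmol/kg

CA = [HCO3⁻] + 2[CO3²⁻] = (α₁ + 2α₂)·DIC
At pH 7.80: [H⁺]/K1 = 10^-1.70 = 0.019953, K2/[H⁺] = 10^-1.30 = 0.050119
α₁ = 1/(1 + 0.019953 + 0.050119) = 1/1.0701 = 0.9345; α₂ = α₁·K2/[H⁺] = 0.04684
α₁ + 2α₂ = 1.0282
CA = 1.0282 × 2.43 = 2.50 mmol/kg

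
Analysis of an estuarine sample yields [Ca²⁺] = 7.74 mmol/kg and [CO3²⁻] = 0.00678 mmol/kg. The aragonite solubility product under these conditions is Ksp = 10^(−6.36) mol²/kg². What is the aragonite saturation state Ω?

Ksp = 10^(−6.36) = 4.365×10^-7
Ω = [Ca²⁺][CO3²⁻]/Ksp = (7.74×10^-3)(0.00678×10^-3) / 4.365×10^-7 = 0.120

Ω = 0.120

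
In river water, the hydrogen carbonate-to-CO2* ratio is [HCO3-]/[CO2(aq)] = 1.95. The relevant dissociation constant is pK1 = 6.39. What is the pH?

From K1 = [H⁺][HCO3-]/[CO2(aq)]:  pH = pK1 + log₁₀([HCO3-]/[CO2(aq)])
log₁₀(1.95) = +0.290
pH = 6.39 + (+0.290) = 6.68

pH = 6.68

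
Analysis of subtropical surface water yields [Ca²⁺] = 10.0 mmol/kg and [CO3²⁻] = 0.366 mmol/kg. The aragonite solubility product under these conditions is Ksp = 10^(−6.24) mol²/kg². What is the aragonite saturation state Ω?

Ω = 6.36

Ksp = 10^(−6.24) = 5.754×10^-7
Ω = [Ca²⁺][CO3²⁻]/Ksp = (10.0×10^-3)(0.366×10^-3) / 5.754×10^-7 = 6.36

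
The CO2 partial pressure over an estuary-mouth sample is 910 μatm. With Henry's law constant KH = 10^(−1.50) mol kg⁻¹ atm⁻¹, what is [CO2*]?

KH = 10^(−1.50) = 3.162×10^-2 mol kg⁻¹ atm⁻¹
[CO2*] = KH · pCO2 = 3.162×10^-2 × 910×10^-6 atm = 2.88×10^-5 mol/kg

[CO2*] = 28.8 μmol/kg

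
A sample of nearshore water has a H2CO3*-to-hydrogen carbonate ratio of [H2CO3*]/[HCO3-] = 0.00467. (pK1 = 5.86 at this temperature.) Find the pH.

pH = 8.19

From K1 = [H⁺][HCO3-]/[H2CO3*]:  pH = pK1 − log₁₀([H2CO3*]/[HCO3-])
log₁₀(0.00467) = -2.331
pH = 5.86 − (-2.331) = 8.19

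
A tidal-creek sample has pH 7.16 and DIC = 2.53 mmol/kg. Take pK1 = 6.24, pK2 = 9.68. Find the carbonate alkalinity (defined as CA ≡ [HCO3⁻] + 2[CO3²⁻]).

CA = 2.27 mmol/kg

CA = [HCO3⁻] + 2[CO3²⁻] = (α₁ + 2α₂)·DIC
At pH 7.16: [H⁺]/K1 = 10^-0.92 = 0.12023, K2/[H⁺] = 10^-2.52 = 0.0030200
α₁ = 1/(1 + 0.12023 + 0.0030200) = 1/1.1232 = 0.8903; α₂ = α₁·K2/[H⁺] = 0.002689
α₁ + 2α₂ = 0.8957
CA = 0.8957 × 2.53 = 2.27 mmol/kg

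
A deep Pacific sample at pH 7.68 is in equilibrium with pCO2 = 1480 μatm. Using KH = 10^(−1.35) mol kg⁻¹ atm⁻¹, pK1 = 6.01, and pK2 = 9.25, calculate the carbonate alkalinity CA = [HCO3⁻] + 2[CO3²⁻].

CA = 3.26 mmol/kg

[CO2*] = KH · pCO2 = 10^(−1.35) × 1480×10^-6 = 6.611×10^-5 mol/kg
α₀ = 1/(1 + K1/[H⁺] + K1K2/[H⁺]²) = 1/(1 + 10^+1.67 + 10^+0.10) = 0.02039
DIC = [CO2*]/α₀ = 6.611×10^-5 / 0.02039 = 3.241 mmol/kg
CA = (α₁ + 2α₂)·DIC = (0.9539 + 2×0.02568) × 3.241 = 3.26 mmol/kg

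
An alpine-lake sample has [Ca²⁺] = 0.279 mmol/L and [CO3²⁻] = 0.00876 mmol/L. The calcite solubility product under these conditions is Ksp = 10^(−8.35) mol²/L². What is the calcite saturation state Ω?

Ksp = 10^(−8.35) = 4.467×10^-9
Ω = [Ca²⁺][CO3²⁻]/Ksp = (0.279×10^-3)(0.00876×10^-3) / 4.467×10^-9 = 0.547

Ω = 0.547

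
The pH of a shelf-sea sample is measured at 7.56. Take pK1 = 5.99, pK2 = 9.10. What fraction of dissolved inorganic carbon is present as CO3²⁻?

α₂ = 1 / (1 + [H⁺]/K2 + [H⁺]²/(K1K2)) = 1 / (1 + 10^+1.54 + 10^-0.03)
   = 1 / (1 + 34.674 + 0.93325) = 1/36.607 = 0.02732

α₂ = 0.0273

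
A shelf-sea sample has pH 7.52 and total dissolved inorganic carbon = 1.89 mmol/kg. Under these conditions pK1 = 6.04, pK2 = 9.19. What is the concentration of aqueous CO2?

α₀ = 1 / (1 + K1/[H⁺] + K1K2/[H⁺]²) = 1 / (1 + 10^+1.48 + 10^-0.19)
   = 1 / (1 + 30.200 + 0.64565) = 1/31.845 = 0.03140
[CO2*] = α₀ × DIC = 0.03140 × 1.89 = 0.0593 mmol/kg

[CO2*] = 0.0593 mmol/kg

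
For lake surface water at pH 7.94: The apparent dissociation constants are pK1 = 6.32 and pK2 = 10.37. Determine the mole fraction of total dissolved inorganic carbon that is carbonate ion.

α₂ = 1 / (1 + [H⁺]/K2 + [H⁺]²/(K1K2)) = 1 / (1 + 10^+2.43 + 10^+0.81)
   = 1 / (1 + 269.15 + 6.4565) = 1/276.61 = 0.003615

α₂ = 0.00362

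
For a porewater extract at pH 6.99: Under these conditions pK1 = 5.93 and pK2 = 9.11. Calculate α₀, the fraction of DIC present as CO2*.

α₀ = 1 / (1 + K1/[H⁺] + K1K2/[H⁺]²) = 1 / (1 + 10^+1.06 + 10^-1.06)
   = 1 / (1 + 11.482 + 0.087096) = 1/12.569 = 0.07956

α₀ = 0.0796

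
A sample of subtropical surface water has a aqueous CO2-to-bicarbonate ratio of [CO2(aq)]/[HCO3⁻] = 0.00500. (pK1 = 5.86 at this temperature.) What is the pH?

pH = 8.16

From K1 = [H⁺][HCO3⁻]/[CO2(aq)]:  pH = pK1 − log₁₀([CO2(aq)]/[HCO3⁻])
log₁₀(0.00500) = -2.301
pH = 5.86 − (-2.301) = 8.16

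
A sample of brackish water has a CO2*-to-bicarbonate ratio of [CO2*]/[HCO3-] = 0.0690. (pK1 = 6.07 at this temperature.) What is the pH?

pH = 7.23

From K1 = [H⁺][HCO3-]/[CO2*]:  pH = pK1 − log₁₀([CO2*]/[HCO3-])
log₁₀(0.0690) = -1.161
pH = 6.07 − (-1.161) = 7.23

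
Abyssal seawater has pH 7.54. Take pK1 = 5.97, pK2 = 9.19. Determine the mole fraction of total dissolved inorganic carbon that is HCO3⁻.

α₁ = 1 / (1 + [H⁺]/K1 + K2/[H⁺]) = 1 / (1 + 10^-1.57 + 10^-1.65)
   = 1 / (1 + 0.026915 + 0.022387) = 1/1.0493 = 0.9530

α₁ = 0.953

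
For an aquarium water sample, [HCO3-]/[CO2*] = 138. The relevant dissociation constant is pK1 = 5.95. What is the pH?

pH = 8.09

From K1 = [H⁺][HCO3-]/[CO2*]:  pH = pK1 + log₁₀([HCO3-]/[CO2*])
log₁₀(138) = +2.140
pH = 5.95 + (+2.140) = 8.09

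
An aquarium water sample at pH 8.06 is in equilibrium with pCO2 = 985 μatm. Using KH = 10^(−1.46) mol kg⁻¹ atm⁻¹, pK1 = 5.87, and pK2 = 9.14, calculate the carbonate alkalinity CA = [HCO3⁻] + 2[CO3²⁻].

[CO2*] = KH · pCO2 = 10^(−1.46) × 985×10^-6 = 3.415×10^-5 mol/kg
α₀ = 1/(1 + K1/[H⁺] + K1K2/[H⁺]²) = 1/(1 + 10^+2.19 + 10^+1.11) = 0.005925
DIC = [CO2*]/α₀ = 3.415×10^-5 / 0.005925 = 5.764 mmol/kg
CA = (α₁ + 2α₂)·DIC = (0.9177 + 2×0.07633) × 5.764 = 6.17 mmol/kg

CA = 6.17 mmol/kg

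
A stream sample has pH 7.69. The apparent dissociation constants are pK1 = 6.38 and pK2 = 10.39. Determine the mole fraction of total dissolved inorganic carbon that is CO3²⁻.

α₂ = 0.00190

α₂ = 1 / (1 + [H⁺]/K2 + [H⁺]²/(K1K2)) = 1 / (1 + 10^+2.70 + 10^+1.39)
   = 1 / (1 + 501.19 + 24.547) = 1/526.73 = 0.001898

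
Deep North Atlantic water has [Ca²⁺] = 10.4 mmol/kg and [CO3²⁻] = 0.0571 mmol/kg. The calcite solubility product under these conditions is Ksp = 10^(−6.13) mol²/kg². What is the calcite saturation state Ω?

Ω = 0.801

Ksp = 10^(−6.13) = 7.413×10^-7
Ω = [Ca²⁺][CO3²⁻]/Ksp = (10.4×10^-3)(0.0571×10^-3) / 7.413×10^-7 = 0.801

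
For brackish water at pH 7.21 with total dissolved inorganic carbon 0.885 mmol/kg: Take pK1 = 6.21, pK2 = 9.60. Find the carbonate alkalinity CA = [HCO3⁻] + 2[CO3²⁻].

CA = 0.808 mmol/kg

CA = [HCO3⁻] + 2[CO3²⁻] = (α₁ + 2α₂)·DIC
At pH 7.21: [H⁺]/K1 = 10^-1.00 = 0.10000, K2/[H⁺] = 10^-2.39 = 0.0040738
α₁ = 1/(1 + 0.10000 + 0.0040738) = 1/1.1041 = 0.9057; α₂ = α₁·K2/[H⁺] = 0.003690
α₁ + 2α₂ = 0.9131
CA = 0.9131 × 0.885 = 0.808 mmol/kg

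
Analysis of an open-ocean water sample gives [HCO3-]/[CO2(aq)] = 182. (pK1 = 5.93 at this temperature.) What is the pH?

From K1 = [H⁺][HCO3-]/[CO2(aq)]:  pH = pK1 + log₁₀([HCO3-]/[CO2(aq)])
log₁₀(182) = +2.260
pH = 5.93 + (+2.260) = 8.19

pH = 8.19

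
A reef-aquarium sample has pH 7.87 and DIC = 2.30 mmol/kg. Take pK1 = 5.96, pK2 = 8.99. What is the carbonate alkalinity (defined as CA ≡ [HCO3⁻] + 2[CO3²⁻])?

CA = [HCO3⁻] + 2[CO3²⁻] = (α₁ + 2α₂)·DIC
At pH 7.87: [H⁺]/K1 = 10^-1.91 = 0.012303, K2/[H⁺] = 10^-1.12 = 0.075858
α₁ = 1/(1 + 0.012303 + 0.075858) = 1/1.0882 = 0.9190; α₂ = α₁·K2/[H⁺] = 0.06971
α₁ + 2α₂ = 1.0584
CA = 1.0584 × 2.30 = 2.43 mmol/kg

CA = 2.43 mmol/kg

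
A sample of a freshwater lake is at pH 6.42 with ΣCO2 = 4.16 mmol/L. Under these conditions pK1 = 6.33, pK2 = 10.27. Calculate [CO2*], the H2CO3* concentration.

[CO2*] = 1.87 mmol/L

α₀ = 1 / (1 + K1/[H⁺] + K1K2/[H⁺]²) = 1 / (1 + 10^+0.09 + 10^-3.76)
   = 1 / (1 + 1.2303 + 0.00017378) = 1/2.2304 = 0.4483
[CO2*] = α₀ × DIC = 0.4483 × 4.16 = 1.87 mmol/L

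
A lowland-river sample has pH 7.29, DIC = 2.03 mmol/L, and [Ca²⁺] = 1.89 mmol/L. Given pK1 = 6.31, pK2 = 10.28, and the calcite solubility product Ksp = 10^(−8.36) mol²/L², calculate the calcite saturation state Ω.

Ω = 0.813

α₂ = 1 / (1 + [H⁺]/K2 + [H⁺]²/(K1K2)) = 1 / (1 + 10^+2.99 + 10^+2.01)
   = 1 / (1 + 977.24 + 102.33) = 1/1080.6 = 0.0009254
[CO3²⁻] = α₂ × DIC = 0.0009254 × 2.03 = 0.001879 mmol/L = 1.879 μmol/L
Ksp = 10^(−8.36) = 4.365×10^-9
Ω = [Ca²⁺][CO3²⁻]/Ksp = (1.89×10^-3)(1.879×10^-6) / 4.365×10^-9 = 0.813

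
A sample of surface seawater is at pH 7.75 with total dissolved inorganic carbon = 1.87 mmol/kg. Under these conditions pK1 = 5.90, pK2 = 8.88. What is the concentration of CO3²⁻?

[CO3²⁻] = 0.127 mmol/kg

α₂ = 1 / (1 + [H⁺]/K2 + [H⁺]²/(K1K2)) = 1 / (1 + 10^+1.13 + 10^-0.72)
   = 1 / (1 + 13.490 + 0.19055) = 1/14.680 = 0.06812
[CO3²⁻] = α₂ × DIC = 0.06812 × 1.87 = 0.127 mmol/kg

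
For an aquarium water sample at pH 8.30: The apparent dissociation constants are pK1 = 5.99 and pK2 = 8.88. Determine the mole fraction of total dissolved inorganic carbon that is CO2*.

α₀ = 0.00386

α₀ = 1 / (1 + K1/[H⁺] + K1K2/[H⁺]²) = 1 / (1 + 10^+2.31 + 10^+1.73)
   = 1 / (1 + 204.17 + 53.703) = 1/258.88 = 0.003863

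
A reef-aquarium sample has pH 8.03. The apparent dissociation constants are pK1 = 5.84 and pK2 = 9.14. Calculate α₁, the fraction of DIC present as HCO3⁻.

α₁ = 1 / (1 + [H⁺]/K1 + K2/[H⁺]) = 1 / (1 + 10^-2.19 + 10^-1.11)
   = 1 / (1 + 0.0064565 + 0.077625) = 1/1.0841 = 0.9224

α₁ = 0.922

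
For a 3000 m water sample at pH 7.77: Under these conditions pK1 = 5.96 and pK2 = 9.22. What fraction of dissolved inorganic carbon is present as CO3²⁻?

α₂ = 0.0338

α₂ = 1 / (1 + [H⁺]/K2 + [H⁺]²/(K1K2)) = 1 / (1 + 10^+1.45 + 10^-0.36)
   = 1 / (1 + 28.184 + 0.43652) = 1/29.620 = 0.03376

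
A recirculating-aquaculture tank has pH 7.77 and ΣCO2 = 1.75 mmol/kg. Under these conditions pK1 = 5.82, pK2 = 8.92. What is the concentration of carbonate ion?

α₂ = 1 / (1 + [H⁺]/K2 + [H⁺]²/(K1K2)) = 1 / (1 + 10^+1.15 + 10^-0.80)
   = 1 / (1 + 14.125 + 0.15849) = 1/15.284 = 0.06543
[CO3²⁻] = α₂ × DIC = 0.06543 × 1.75 = 0.114 mmol/kg

[CO3²⁻] = 0.114 mmol/kg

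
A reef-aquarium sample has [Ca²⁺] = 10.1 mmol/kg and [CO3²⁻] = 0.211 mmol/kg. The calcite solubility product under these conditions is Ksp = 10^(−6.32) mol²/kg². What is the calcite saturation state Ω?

Ω = 4.45

Ksp = 10^(−6.32) = 4.786×10^-7
Ω = [Ca²⁺][CO3²⁻]/Ksp = (10.1×10^-3)(0.211×10^-3) / 4.786×10^-7 = 4.45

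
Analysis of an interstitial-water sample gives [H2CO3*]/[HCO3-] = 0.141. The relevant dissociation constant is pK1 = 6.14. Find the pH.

pH = 6.99

From K1 = [H⁺][HCO3-]/[H2CO3*]:  pH = pK1 − log₁₀([H2CO3*]/[HCO3-])
log₁₀(0.141) = -0.851
pH = 6.14 − (-0.851) = 6.99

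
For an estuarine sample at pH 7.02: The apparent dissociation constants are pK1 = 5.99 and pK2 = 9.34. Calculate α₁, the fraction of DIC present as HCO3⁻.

α₁ = 1 / (1 + [H⁺]/K1 + K2/[H⁺]) = 1 / (1 + 10^-1.03 + 10^-2.32)
   = 1 / (1 + 0.093325 + 0.0047863) = 1/1.0981 = 0.9107

α₁ = 0.911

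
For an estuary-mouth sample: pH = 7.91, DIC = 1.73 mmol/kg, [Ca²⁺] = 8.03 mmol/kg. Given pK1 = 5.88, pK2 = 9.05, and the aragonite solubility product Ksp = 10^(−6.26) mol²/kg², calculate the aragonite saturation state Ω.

Ω = 1.69

α₂ = 1 / (1 + [H⁺]/K2 + [H⁺]²/(K1K2)) = 1 / (1 + 10^+1.14 + 10^-0.89)
   = 1 / (1 + 13.804 + 0.12882) = 1/14.933 = 0.06697
[CO3²⁻] = α₂ × DIC = 0.06697 × 1.73 = 0.1159 mmol/kg
Ksp = 10^(−6.26) = 5.495×10^-7
Ω = [Ca²⁺][CO3²⁻]/Ksp = (8.03×10^-3)(1.159×10^-4) / 5.495×10^-7 = 1.69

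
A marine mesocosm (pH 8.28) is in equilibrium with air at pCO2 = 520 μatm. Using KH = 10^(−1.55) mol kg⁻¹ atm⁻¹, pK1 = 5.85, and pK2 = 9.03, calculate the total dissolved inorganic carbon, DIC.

DIC = 4.66 mmol/kg

[CO2*] = KH · pCO2 = 10^(−1.55) × 520×10^-6 = 1.466×10^-5 mol/kg
α₀ = 1/(1 + K1/[H⁺] + K1K2/[H⁺]²) = 1/(1 + 10^+2.43 + 10^+1.68) = 0.003144
DIC = [CO2*]/α₀ = 1.466×10^-5 / 0.003144 = 4.66 mmol/kg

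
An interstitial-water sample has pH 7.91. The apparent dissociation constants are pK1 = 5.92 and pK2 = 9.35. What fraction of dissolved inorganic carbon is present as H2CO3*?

α₀ = 0.00978

α₀ = 1 / (1 + K1/[H⁺] + K1K2/[H⁺]²) = 1 / (1 + 10^+1.99 + 10^+0.55)
   = 1 / (1 + 97.724 + 3.5481) = 1/102.27 = 0.009778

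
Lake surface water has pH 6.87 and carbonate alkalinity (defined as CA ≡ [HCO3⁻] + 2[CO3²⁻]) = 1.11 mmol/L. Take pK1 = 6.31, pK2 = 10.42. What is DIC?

DIC = 1.42 mmol/L

CA = [HCO3⁻] + 2[CO3²⁻] = (α₁ + 2α₂)·DIC
At pH 6.87: [H⁺]/K1 = 10^-0.56 = 0.27542, K2/[H⁺] = 10^-3.55 = 0.00028184
α₁ = 1/(1 + 0.27542 + 0.00028184) = 1/1.2757 = 0.7839; α₂ = α₁·K2/[H⁺] = 0.0002209
α₁ + 2α₂ = 0.7843
DIC = CA / (α₁ + 2α₂) = 1.11 / 0.7843 = 1.42 mmol/L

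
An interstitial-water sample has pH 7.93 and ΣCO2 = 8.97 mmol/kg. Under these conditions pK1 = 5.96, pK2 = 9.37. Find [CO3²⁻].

α₂ = 1 / (1 + [H⁺]/K2 + [H⁺]²/(K1K2)) = 1 / (1 + 10^+1.44 + 10^-0.53)
   = 1 / (1 + 27.542 + 0.29512) = 1/28.837 = 0.03468
[CO3²⁻] = α₂ × DIC = 0.03468 × 8.97 = 0.311 mmol/kg

[CO3²⁻] = 0.311 mmol/kg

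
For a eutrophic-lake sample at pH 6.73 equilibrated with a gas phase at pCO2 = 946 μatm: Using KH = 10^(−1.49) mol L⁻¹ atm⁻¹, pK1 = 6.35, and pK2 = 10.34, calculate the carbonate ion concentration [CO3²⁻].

[CO3²⁻] = 0.0180 μmol/L

[CO2*] = KH · pCO2 = 10^(−1.49) × 946×10^-6 = 3.061×10^-5 mol/L
α₀ = 1/(1 + K1/[H⁺] + K1K2/[H⁺]²) = 1/(1 + 10^+0.38 + 10^-3.23) = 0.2942
DIC = [CO2*]/α₀ = 3.061×10^-5 / 0.2942 = 0.1041 mmol/L
[CO3²⁻] = α₂·DIC; α₂ = 0.0001732, so [CO3²⁻] = 0.0001732 × 0.1041 = 1.80×10^-5 mmol/L = 0.0180 μmol/L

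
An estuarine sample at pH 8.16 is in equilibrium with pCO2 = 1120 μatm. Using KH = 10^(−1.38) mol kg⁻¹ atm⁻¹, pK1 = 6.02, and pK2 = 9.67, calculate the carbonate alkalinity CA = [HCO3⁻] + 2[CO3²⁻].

CA = 6.84 mmol/kg

[CO2*] = KH · pCO2 = 10^(−1.38) × 1120×10^-6 = 4.669×10^-5 mol/kg
α₀ = 1/(1 + K1/[H⁺] + K1K2/[H⁺]²) = 1/(1 + 10^+2.14 + 10^+0.63) = 0.006978
DIC = [CO2*]/α₀ = 4.669×10^-5 / 0.006978 = 6.691 mmol/kg
CA = (α₁ + 2α₂)·DIC = (0.9633 + 2×0.02977) × 6.691 = 6.84 mmol/kg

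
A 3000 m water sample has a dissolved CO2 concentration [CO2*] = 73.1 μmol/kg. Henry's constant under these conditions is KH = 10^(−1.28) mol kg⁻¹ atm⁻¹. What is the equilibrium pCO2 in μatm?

pCO2 = 1390 μatm

KH = 10^(−1.28) = 5.248×10^-2 mol kg⁻¹ atm⁻¹
pCO2 = [CO2*]/KH = 73.1×10^-6 / 5.248×10^-2 = 1.39×10^-3 atm = 1390 μatm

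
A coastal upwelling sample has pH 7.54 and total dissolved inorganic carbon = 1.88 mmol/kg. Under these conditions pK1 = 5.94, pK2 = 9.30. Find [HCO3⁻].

[HCO3⁻] = 1.80 mmol/kg

α₁ = 1 / (1 + [H⁺]/K1 + K2/[H⁺]) = 1 / (1 + 10^-1.60 + 10^-1.76)
   = 1 / (1 + 0.025119 + 0.017378) = 1/1.0425 = 0.9592
[HCO3⁻] = α₁ × DIC = 0.9592 × 1.88 = 1.80 mmol/kg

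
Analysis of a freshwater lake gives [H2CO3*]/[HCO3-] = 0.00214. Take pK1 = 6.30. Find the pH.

pH = 8.97

From K1 = [H⁺][HCO3-]/[H2CO3*]:  pH = pK1 − log₁₀([H2CO3*]/[HCO3-])
log₁₀(0.00214) = -2.670
pH = 6.30 − (-2.670) = 8.97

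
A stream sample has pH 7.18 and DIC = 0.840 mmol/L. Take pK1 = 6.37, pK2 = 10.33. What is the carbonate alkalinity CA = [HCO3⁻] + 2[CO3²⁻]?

CA = 0.728 mmol/L

CA = [HCO3⁻] + 2[CO3²⁻] = (α₁ + 2α₂)·DIC
At pH 7.18: [H⁺]/K1 = 10^-0.81 = 0.15488, K2/[H⁺] = 10^-3.15 = 0.00070795
α₁ = 1/(1 + 0.15488 + 0.00070795) = 1/1.1556 = 0.8654; α₂ = α₁·K2/[H⁺] = 0.0006126
α₁ + 2α₂ = 0.8666
CA = 0.8666 × 0.840 = 0.728 mmol/L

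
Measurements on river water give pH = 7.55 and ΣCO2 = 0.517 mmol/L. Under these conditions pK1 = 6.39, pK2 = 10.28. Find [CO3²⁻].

α₂ = 1 / (1 + [H⁺]/K2 + [H⁺]²/(K1K2)) = 1 / (1 + 10^+2.73 + 10^+1.57)
   = 1 / (1 + 537.03 + 37.154) = 1/575.19 = 0.001739
[CO3²⁻] = α₂ × DIC = 0.001739 × 0.517 = 0.000899 mmol/L = 0.899 μmol/L

[CO3²⁻] = 0.899 μmol/L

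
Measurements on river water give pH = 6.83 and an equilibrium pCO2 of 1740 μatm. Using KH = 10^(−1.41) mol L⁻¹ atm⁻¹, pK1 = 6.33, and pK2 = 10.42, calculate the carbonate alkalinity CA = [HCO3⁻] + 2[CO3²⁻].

CA = 0.214 mmol/L

[CO2*] = KH · pCO2 = 10^(−1.41) × 1740×10^-6 = 6.769×10^-5 mol/L
α₀ = 1/(1 + K1/[H⁺] + K1K2/[H⁺]²) = 1/(1 + 10^+0.50 + 10^-3.09) = 0.2402
DIC = [CO2*]/α₀ = 6.769×10^-5 / 0.2402 = 0.2818 mmol/L
CA = (α₁ + 2α₂)·DIC = (0.7596 + 2×0.0001952) × 0.2818 = 0.214 mmol/L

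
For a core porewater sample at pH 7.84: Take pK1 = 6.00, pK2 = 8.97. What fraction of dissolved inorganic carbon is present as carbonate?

α₂ = 0.0681

α₂ = 1 / (1 + [H⁺]/K2 + [H⁺]²/(K1K2)) = 1 / (1 + 10^+1.13 + 10^-0.71)
   = 1 / (1 + 13.490 + 0.19498) = 1/14.685 = 0.06810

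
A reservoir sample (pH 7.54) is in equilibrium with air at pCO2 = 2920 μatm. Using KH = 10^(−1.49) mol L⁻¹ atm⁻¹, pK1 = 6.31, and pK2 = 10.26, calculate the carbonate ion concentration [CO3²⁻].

[CO3²⁻] = 3.06 μmol/L

[CO2*] = KH · pCO2 = 10^(−1.49) × 2920×10^-6 = 9.449×10^-5 mol/L
α₀ = 1/(1 + K1/[H⁺] + K1K2/[H⁺]²) = 1/(1 + 10^+1.23 + 10^-1.49) = 0.05551
DIC = [CO2*]/α₀ = 9.449×10^-5 / 0.05551 = 1.702 mmol/L
[CO3²⁻] = α₂·DIC; α₂ = 0.001796, so [CO3²⁻] = 0.001796 × 1.702 = 0.00306 mmol/L = 3.06 μmol/L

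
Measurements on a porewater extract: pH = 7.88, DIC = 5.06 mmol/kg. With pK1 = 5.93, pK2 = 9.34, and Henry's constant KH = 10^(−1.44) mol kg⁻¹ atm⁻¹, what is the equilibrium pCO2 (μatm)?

α₀ = 1 / (1 + K1/[H⁺] + K1K2/[H⁺]²) = 1 / (1 + 10^+1.95 + 10^+0.49)
   = 1 / (1 + 89.125 + 3.0903) = 1/93.215 = 0.01073
[CO2*] = α₀ × DIC = 0.01073 × 5.06 = 0.05428 mmol/kg
pCO2 = [CO2*]/KH = 5.428×10^-5 / 3.631×10^-2 = 1500 μatm

pCO2 = 1500 μatm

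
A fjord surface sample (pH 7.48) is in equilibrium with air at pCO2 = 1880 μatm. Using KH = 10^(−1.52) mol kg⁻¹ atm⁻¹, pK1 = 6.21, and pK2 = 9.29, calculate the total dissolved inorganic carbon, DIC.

DIC = 1.13 mmol/kg

[CO2*] = KH · pCO2 = 10^(−1.52) × 1880×10^-6 = 5.678×10^-5 mol/kg
α₀ = 1/(1 + K1/[H⁺] + K1K2/[H⁺]²) = 1/(1 + 10^+1.27 + 10^-0.54) = 0.05023
DIC = [CO2*]/α₀ = 5.678×10^-5 / 0.05023 = 1.13 mmol/kg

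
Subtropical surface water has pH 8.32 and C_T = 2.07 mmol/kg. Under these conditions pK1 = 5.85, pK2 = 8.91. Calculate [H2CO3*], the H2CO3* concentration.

α₀ = 1 / (1 + K1/[H⁺] + K1K2/[H⁺]²) = 1 / (1 + 10^+2.47 + 10^+1.88)
   = 1 / (1 + 295.12 + 75.858) = 1/371.98 = 0.002688
[CO2*] = α₀ × DIC = 0.002688 × 2.07 = 0.00556 mmol/kg = 5.56 μmol/kg

[CO2*] = 5.56 μmol/kg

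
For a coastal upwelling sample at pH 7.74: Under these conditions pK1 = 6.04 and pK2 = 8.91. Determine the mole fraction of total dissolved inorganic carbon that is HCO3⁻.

α₁ = 0.919

α₁ = 1 / (1 + [H⁺]/K1 + K2/[H⁺]) = 1 / (1 + 10^-1.70 + 10^-1.17)
   = 1 / (1 + 0.019953 + 0.067608) = 1/1.0876 = 0.9195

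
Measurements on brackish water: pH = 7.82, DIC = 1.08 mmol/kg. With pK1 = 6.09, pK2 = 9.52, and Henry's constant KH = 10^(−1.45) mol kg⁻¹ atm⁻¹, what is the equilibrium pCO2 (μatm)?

pCO2 = 546 μatm

α₀ = 1 / (1 + K1/[H⁺] + K1K2/[H⁺]²) = 1 / (1 + 10^+1.73 + 10^+0.03)
   = 1 / (1 + 53.703 + 1.0715) = 1/55.775 = 0.01793
[CO2*] = α₀ × DIC = 0.01793 × 1.08 = 0.01936 mmol/kg = 19.36 μmol/kg
pCO2 = [CO2*]/KH = 1.936×10^-5 / 3.548×10^-2 = 546 μatm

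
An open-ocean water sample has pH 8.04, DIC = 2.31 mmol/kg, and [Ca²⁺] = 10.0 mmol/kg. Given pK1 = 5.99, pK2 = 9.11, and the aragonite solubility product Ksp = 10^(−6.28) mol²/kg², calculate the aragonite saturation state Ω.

α₂ = 1 / (1 + [H⁺]/K2 + [H⁺]²/(K1K2)) = 1 / (1 + 10^+1.07 + 10^-0.98)
   = 1 / (1 + 11.749 + 0.10471) = 1/12.854 = 0.07780
[CO3²⁻] = α₂ × DIC = 0.07780 × 2.31 = 0.1797 mmol/kg
Ksp = 10^(−6.28) = 5.248×10^-7
Ω = [Ca²⁺][CO3²⁻]/Ksp = (10.0×10^-3)(1.797×10^-4) / 5.248×10^-7 = 3.42

Ω = 3.42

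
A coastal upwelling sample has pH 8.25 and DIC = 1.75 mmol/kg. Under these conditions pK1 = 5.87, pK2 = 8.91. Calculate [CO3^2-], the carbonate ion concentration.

α₂ = 1 / (1 + [H⁺]/K2 + [H⁺]²/(K1K2)) = 1 / (1 + 10^+0.66 + 10^-1.72)
   = 1 / (1 + 4.5709 + 0.019055) = 1/5.5899 = 0.1789
[CO3²⁻] = α₂ × DIC = 0.1789 × 1.75 = 0.313 mmol/kg

[CO3²⁻] = 0.313 mmol/kg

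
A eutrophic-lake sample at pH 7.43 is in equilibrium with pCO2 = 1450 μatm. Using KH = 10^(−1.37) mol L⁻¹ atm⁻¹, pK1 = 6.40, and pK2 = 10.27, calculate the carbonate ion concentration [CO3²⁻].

[CO3²⁻] = 0.958 μmol/L

[CO2*] = KH · pCO2 = 10^(−1.37) × 1450×10^-6 = 6.185×10^-5 mol/L
α₀ = 1/(1 + K1/[H⁺] + K1K2/[H⁺]²) = 1/(1 + 10^+1.03 + 10^-1.81) = 0.08525
DIC = [CO2*]/α₀ = 6.185×10^-5 / 0.08525 = 0.7256 mmol/L
[CO3²⁻] = α₂·DIC; α₂ = 0.001320, so [CO3²⁻] = 0.001320 × 0.7256 = 0.000958 mmol/L = 0.958 μmol/L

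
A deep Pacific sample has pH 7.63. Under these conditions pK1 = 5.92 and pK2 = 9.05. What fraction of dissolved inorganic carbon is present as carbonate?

α₂ = 1 / (1 + [H⁺]/K2 + [H⁺]²/(K1K2)) = 1 / (1 + 10^+1.42 + 10^-0.29)
   = 1 / (1 + 26.303 + 0.51286) = 1/27.816 = 0.03595

α₂ = 0.0360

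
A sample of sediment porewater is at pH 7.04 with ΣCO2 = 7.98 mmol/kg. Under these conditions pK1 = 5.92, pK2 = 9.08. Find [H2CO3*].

α₀ = 1 / (1 + K1/[H⁺] + K1K2/[H⁺]²) = 1 / (1 + 10^+1.12 + 10^-0.92)
   = 1 / (1 + 13.183 + 0.12023) = 1/14.303 = 0.06992
[CO2*] = α₀ × DIC = 0.06992 × 7.98 = 0.558 mmol/kg

[CO2*] = 0.558 mmol/kg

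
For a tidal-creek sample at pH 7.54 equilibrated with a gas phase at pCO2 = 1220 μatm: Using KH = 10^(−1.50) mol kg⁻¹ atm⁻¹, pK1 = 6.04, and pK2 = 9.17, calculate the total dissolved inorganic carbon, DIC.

[CO2*] = KH · pCO2 = 10^(−1.50) × 1220×10^-6 = 3.858×10^-5 mol/kg
α₀ = 1/(1 + K1/[H⁺] + K1K2/[H⁺]²) = 1/(1 + 10^+1.50 + 10^-0.13) = 0.02997
DIC = [CO2*]/α₀ = 3.858×10^-5 / 0.02997 = 1.29 mmol/kg

DIC = 1.29 mmol/kg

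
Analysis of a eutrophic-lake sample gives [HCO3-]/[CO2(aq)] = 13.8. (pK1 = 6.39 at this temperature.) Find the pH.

From K1 = [H⁺][HCO3-]/[CO2(aq)]:  pH = pK1 + log₁₀([HCO3-]/[CO2(aq)])
log₁₀(13.8) = +1.140
pH = 6.39 + (+1.140) = 7.53

pH = 7.53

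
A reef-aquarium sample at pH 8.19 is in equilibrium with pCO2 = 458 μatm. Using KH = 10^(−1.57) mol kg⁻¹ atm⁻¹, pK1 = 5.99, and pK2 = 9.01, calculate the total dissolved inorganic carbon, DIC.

DIC = 2.26 mmol/kg

[CO2*] = KH · pCO2 = 10^(−1.57) × 458×10^-6 = 1.233×10^-5 mol/kg
α₀ = 1/(1 + K1/[H⁺] + K1K2/[H⁺]²) = 1/(1 + 10^+2.20 + 10^+1.38) = 0.005450
DIC = [CO2*]/α₀ = 1.233×10^-5 / 0.005450 = 2.26 mmol/kg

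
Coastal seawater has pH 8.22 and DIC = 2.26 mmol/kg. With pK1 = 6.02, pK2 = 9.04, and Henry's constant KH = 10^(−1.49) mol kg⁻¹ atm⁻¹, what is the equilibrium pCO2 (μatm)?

pCO2 = 381 μatm

α₀ = 1 / (1 + K1/[H⁺] + K1K2/[H⁺]²) = 1 / (1 + 10^+2.20 + 10^+1.38)
   = 1 / (1 + 158.49 + 23.988) = 1/183.48 = 0.005450
[CO2*] = α₀ × DIC = 0.005450 × 2.26 = 0.01232 mmol/kg = 12.32 μmol/kg
pCO2 = [CO2*]/KH = 1.232×10^-5 / 3.236×10^-2 = 381 μatm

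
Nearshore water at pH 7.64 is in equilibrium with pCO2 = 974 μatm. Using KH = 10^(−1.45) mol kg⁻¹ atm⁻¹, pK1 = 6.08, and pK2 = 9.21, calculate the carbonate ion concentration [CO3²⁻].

[CO2*] = KH · pCO2 = 10^(−1.45) × 974×10^-6 = 3.456×10^-5 mol/kg
α₀ = 1/(1 + K1/[H⁺] + K1K2/[H⁺]²) = 1/(1 + 10^+1.56 + 10^-0.01) = 0.02612
DIC = [CO2*]/α₀ = 3.456×10^-5 / 0.02612 = 1.323 mmol/kg
[CO3²⁻] = α₂·DIC; α₂ = 0.02553, so [CO3²⁻] = 0.02553 × 1.323 = 0.0338 mmol/kg

[CO3²⁻] = 0.0338 mmol/kg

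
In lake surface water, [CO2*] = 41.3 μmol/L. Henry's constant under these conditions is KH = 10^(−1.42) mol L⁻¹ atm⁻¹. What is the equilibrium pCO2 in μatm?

KH = 10^(−1.42) = 3.802×10^-2 mol L⁻¹ atm⁻¹
pCO2 = [CO2*]/KH = 41.3×10^-6 / 3.802×10^-2 = 1.09×10^-3 atm = 1090 μatm

pCO2 = 1090 μatm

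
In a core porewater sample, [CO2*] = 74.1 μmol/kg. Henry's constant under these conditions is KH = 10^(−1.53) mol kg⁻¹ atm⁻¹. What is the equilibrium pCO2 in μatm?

KH = 10^(−1.53) = 2.951×10^-2 mol kg⁻¹ atm⁻¹
pCO2 = [CO2*]/KH = 74.1×10^-6 / 2.951×10^-2 = 2.51×10^-3 atm = 2510 μatm

pCO2 = 2510 μatm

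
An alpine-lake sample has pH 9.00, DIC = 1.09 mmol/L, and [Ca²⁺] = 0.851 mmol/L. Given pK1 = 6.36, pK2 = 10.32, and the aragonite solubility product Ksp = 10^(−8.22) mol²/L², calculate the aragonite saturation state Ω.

α₂ = 1 / (1 + [H⁺]/K2 + [H⁺]²/(K1K2)) = 1 / (1 + 10^+1.32 + 10^-1.32)
   = 1 / (1 + 20.893 + 0.047863) = 1/21.941 = 0.04558
[CO3²⁻] = α₂ × DIC = 0.04558 × 1.09 = 0.04968 mmol/L
Ksp = 10^(−8.22) = 6.026×10^-9
Ω = [Ca²⁺][CO3²⁻]/Ksp = (0.851×10^-3)(4.968×10^-5) / 6.026×10^-9 = 7.02

Ω = 7.02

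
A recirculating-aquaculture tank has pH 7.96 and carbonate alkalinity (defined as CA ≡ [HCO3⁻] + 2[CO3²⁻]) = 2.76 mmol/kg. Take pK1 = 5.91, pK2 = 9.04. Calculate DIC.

DIC = 2.58 mmol/kg

CA = [HCO3⁻] + 2[CO3²⁻] = (α₁ + 2α₂)·DIC
At pH 7.96: [H⁺]/K1 = 10^-2.05 = 0.0089125, K2/[H⁺] = 10^-1.08 = 0.083176
α₁ = 1/(1 + 0.0089125 + 0.083176) = 1/1.0921 = 0.9157; α₂ = α₁·K2/[H⁺] = 0.07616
α₁ + 2α₂ = 1.0680
DIC = CA / (α₁ + 2α₂) = 2.76 / 1.0680 = 2.58 mmol/kg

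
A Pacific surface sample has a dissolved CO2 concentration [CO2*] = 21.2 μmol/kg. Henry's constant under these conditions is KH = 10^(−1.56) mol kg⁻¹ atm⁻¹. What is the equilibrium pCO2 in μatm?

pCO2 = 770 μatm

KH = 10^(−1.56) = 2.754×10^-2 mol kg⁻¹ atm⁻¹
pCO2 = [CO2*]/KH = 21.2×10^-6 / 2.754×10^-2 = 7.70×10^-4 atm = 770 μatm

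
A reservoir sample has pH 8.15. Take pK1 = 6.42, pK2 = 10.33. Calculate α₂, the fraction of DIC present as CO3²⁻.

α₂ = 1 / (1 + [H⁺]/K2 + [H⁺]²/(K1K2)) = 1 / (1 + 10^+2.18 + 10^+0.45)
   = 1 / (1 + 151.36 + 2.8184) = 1/155.17 = 0.006444

α₂ = 0.00644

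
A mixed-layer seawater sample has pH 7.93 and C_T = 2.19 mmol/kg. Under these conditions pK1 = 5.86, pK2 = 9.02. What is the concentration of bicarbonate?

α₁ = 1 / (1 + [H⁺]/K1 + K2/[H⁺]) = 1 / (1 + 10^-2.07 + 10^-1.09)
   = 1 / (1 + 0.0085114 + 0.081283) = 1/1.0898 = 0.9176
[HCO3⁻] = α₁ × DIC = 0.9176 × 2.19 = 2.01 mmol/kg

[HCO3⁻] = 2.01 mmol/kg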